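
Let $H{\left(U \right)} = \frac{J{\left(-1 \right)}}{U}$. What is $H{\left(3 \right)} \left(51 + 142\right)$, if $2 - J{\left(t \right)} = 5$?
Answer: $-193$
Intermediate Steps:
$J{\left(t \right)} = -3$ ($J{\left(t \right)} = 2 - 5 = -3$)
$H{\left(U \right)} = - \frac{3}{U}$
$H{\left(3 \right)} \left(51 + 142\right) = - \frac{3}{3} \left(51 + 142\right) = \left(-3\right) \frac{1}{3} \cdot 193 = \left(-1\right) 193 = -193$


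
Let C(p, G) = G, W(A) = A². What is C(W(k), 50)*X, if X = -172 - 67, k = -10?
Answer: -11950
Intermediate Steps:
X = -239
C(W(k), 50)*X = 50*(-239) = -11950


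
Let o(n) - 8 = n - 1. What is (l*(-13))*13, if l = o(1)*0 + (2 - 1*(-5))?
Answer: -1183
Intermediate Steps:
o(n) = 7 + n (o(n) = 8 + (n - 1) = 8 + (-1 + n) = 7 + n)
l = 7 (l = (7 + 1)*0 + (2 - 1*(-5)) = 8*0 + (2 + 5) = 0 + 7 = 7)
(l*(-13))*13 = (7*(-13))*13 = -91*13 = -1183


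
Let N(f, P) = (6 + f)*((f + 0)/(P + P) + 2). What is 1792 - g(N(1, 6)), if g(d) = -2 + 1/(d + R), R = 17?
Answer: 679914/379 ≈ 1794.0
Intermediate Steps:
N(f, P) = (2 + f/(2*P))*(6 + f) (N(f, P) = (6 + f)*(f/((2*P)) + 2) = (6 + f)*(f*(1/(2*P)) + 2) = (6 + f)*(f/(2*P) + 2) = (6 + f)*(2 + f/(2*P)) = (2 + f/(2*P))*(6 + f))
g(d) = -2 + 1/(17 + d) (g(d) = -2 + 1/(d + 17) = -2 + 1/(17 + d))
1792 - g(N(1, 6)) = 1792 - (-33 - (1**2 + 6*1 + 4*6*(6 + 1))/6)/(17 + (1/2)*(1**2 + 6*1 + 4*6*(6 + 1))/6) = 1792 - (-33 - (1 + 6 + 4*6*7)/6)/(17 + (1/2)*(1/6)*(1 + 6 + 4*6*7)) = 1792 - (-33 - (1 + 6 + 168)/6)/(17 + (1/2)*(1/6)*(1 + 6 + 168)) = 1792 - (-33 - 175/6)/(17 + (1/2)*(1/6)*175) = 1792 - (-33 - 2*175/12)/(17 + 175/12) = 1792 - (-33 - 175/6)/379/12 = 1792 - 12*(-373)/(379*6) = 1792 - 1*(-746/379) = 1792 + 746/379 = 679914/379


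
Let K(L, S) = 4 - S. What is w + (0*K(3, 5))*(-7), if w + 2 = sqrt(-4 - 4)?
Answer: -2 + 2*I*sqrt(2) ≈ -2.0 + 2.8284*I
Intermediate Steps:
w = -2 + 2*I*sqrt(2) (w = -2 + sqrt(-4 - 4) = -2 + sqrt(-8) = -2 + 2*I*sqrt(2) ≈ -2.0 + 2.8284*I)
w + (0*K(3, 5))*(-7) = (-2 + 2*I*sqrt(2)) + (0*(4 - 1*5))*(-7) = (-2 + 2*I*sqrt(2)) + (0*(4 - 5))*(-7) = (-2 + 2*I*sqrt(2)) + (0*(-1))*(-7) = (-2 + 2*I*sqrt(2)) + 0*(-7) = (-2 + 2*I*sqrt(2)) + 0 = -2 + 2*I*sqrt(2)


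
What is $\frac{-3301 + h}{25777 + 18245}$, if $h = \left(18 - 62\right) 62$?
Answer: $- \frac{6029}{44022} \approx -0.13695$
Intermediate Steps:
$h = -2728$ ($h = \left(-44\right) 62 = -2728$)
$\frac{-3301 + h}{25777 + 18245} = \frac{-3301 - 2728}{25777 + 18245} = - \frac{6029}{44022}$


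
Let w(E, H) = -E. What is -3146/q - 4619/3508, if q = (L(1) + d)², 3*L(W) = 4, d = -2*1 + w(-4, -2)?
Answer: -24946853/87700 ≈ -284.46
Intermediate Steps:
d = 2 (d = -2*1 - 1*(-4) = -2 + 4 = 2)
L(W) = 4/3 (L(W) = (⅓)*4 = 4/3)
q = 100/9 (q = (4/3 + 2)² = (10/3)² = 100/9 ≈ 11.111)
-3146/q - 4619/3508 = -3146/100/9 - 4619/3508 = -3146*9/100 - 4619*1/3508 = -14157/50 - 4619/3508 = -24946853/87700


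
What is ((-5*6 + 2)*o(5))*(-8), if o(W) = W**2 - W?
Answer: 4480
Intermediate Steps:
((-5*6 + 2)*o(5))*(-8) = ((-5*6 + 2)*(5*(-1 + 5)))*(-8) = ((-30 + 2)*(5*4))*(-8) = -28*20*(-8) = -560*(-8) = 4480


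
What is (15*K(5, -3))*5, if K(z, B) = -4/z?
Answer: -60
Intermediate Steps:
(15*K(5, -3))*5 = (15*(-4/5))*5 = -12*5 = -60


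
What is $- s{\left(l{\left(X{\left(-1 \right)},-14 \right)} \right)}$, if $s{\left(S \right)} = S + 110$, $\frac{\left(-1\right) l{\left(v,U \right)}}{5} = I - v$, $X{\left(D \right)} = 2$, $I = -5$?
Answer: $-145$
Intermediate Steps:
$l{\left(v,U \right)} = 25 + 5 v$ ($l{\left(v,U \right)} = - 5 \left(-5 - v\right) = 25 + 5 v$)
$s{\left(S \right)} = 110 + S$
$- s{\left(l{\left(X{\left(-1 \right)},-14 \right)} \right)} = - (110 + \left(25 + 5 \cdot 2\right)) = - (110 + \left(25 + 10\right)) = - (110 + 35) = \left(-1\right) 145 = -145$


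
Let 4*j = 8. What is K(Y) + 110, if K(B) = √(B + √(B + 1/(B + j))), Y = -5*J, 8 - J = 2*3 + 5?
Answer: 110 + √(4335 + 272*√17)/17 ≈ 114.35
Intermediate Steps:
j = 2 (j = (¼)*8 = 2)
J = -3 (J = 8 - (2*3 + 5) = 8 - (6 + 5) = 8 - 1*11 = 8 - 11 = -3)
Y = 15 (Y = -5*(-3) = 15)
K(B) = √(B + √(B + 1/(2 + B))) (K(B) = √(B + √(B + 1/(B + 2))) = √(B + √(B + 1/(2 + B))))
K(Y) + 110 = √(15 + √((1 + 15*(2 + 15))/(2 + 15))) + 110 = √(15 + √((1 + 15*17)/17)) + 110 = √(15 + √((1 + 255)/17)) + 110 = √(15 + √((1/17)*256)) + 110 = √(15 + √(256/17)) + 110 = √(15 + 16*√17/17) + 110 = 110 + √(15 + 16*√17/17)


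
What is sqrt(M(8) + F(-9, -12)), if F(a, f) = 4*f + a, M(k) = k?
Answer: 7*I ≈ 7.0*I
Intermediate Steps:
F(a, f) = a + 4*f
sqrt(M(8) + F(-9, -12)) = sqrt(8 + (-9 + 4*(-12))) = sqrt(8 + (-9 - 48)) = sqrt(8 - 57) = sqrt(-49) = 7*I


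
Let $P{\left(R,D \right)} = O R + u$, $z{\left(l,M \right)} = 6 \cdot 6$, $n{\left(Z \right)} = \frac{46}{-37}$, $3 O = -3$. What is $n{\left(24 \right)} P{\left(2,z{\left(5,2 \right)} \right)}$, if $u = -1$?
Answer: $\frac{138}{37} \approx 3.7297$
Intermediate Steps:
$O = -1$ ($O = \frac{1}{3} \left(-3\right) = -1$)
$n{\left(Z \right)} = - \frac{46}{37}$ ($n{\left(Z \right)} = 46 \left(- \frac{1}{37}\right) = - \frac{46}{37}$)
$z{\left(l,M \right)} = 36$
$P{\left(R,D \right)} = -1 - R$ ($P{\left(R,D \right)} = - R - 1 = -1 - R$)
$n{\left(24 \right)} P{\left(2,z{\left(5,2 \right)} \right)} = - \frac{46 \left(-1 - 2\right)}{37} = \left(- \frac{46}{37}\right) \left(-3\right) = \frac{138}{37}$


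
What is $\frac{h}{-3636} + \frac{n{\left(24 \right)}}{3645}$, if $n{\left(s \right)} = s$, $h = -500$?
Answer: $\frac{17683}{122715} \approx 0.1441$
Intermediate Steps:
$\frac{h}{-3636} + \frac{n{\left(24 \right)}}{3645} = - \frac{500}{-3636} + \frac{24}{3645} = \left(-500\right) \left(- \frac{1}{3636}\right) + 24 \cdot \frac{1}{3645} = \frac{125}{909} + \frac{8}{1215} = \frac{17683}{122715}$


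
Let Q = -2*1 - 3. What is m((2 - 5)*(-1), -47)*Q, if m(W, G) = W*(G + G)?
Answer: 1410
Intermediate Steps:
m(W, G) = 2*G*W (m(W, G) = W*(2*G) = 2*G*W)
Q = -5 (Q = -2 - 3 = -5)
m((2 - 5)*(-1), -47)*Q = (2*(-47)*((2 - 5)*(-1)))*(-5) = (2*(-47)*(-3*(-1)))*(-5) = (2*(-47)*3)*(-5) = -282*(-5) = 1410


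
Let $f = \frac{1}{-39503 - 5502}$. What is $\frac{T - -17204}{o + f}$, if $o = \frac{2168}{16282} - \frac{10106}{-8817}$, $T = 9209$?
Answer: $\frac{85325156385896805}{4132763203673} \approx 20646.0$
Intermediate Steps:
$o = \frac{91830574}{71779197}$ ($o = 2168 \cdot \frac{1}{16282} - - \frac{10106}{8817} = \frac{1084}{8141} + \frac{10106}{8817} = \frac{91830574}{71779197} \approx 1.2793$)
$f = - \frac{1}{45005}$ ($f = \frac{1}{-45005} = - \frac{1}{45005} \approx -2.222 \cdot 10^{-5}$)
$\frac{T - -17204}{o + f} = \frac{9209 - -17204}{\frac{91830574}{71779197} - \frac{1}{45005}} = \frac{9209 + 17204}{\frac{4132763203673}{3230422760985}} = 26413 \cdot \frac{3230422760985}{4132763203673} = \frac{85325156385896805}{4132763203673}$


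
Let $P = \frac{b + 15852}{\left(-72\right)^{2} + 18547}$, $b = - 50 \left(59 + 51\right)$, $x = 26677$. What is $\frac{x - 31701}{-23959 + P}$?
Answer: $\frac{119224544}{568560677} \approx 0.2097$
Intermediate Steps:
$b = -5500$ ($b = \left(-50\right) 110 = -5500$)
$P = \frac{10352}{23731}$ ($P = \frac{-5500 + 15852}{\left(-72\right)^{2} + 18547} = \frac{10352}{5184 + 18547} = \frac{10352}{23731} \approx 0.43622$)
$\frac{x - 31701}{-23959 + P} = \frac{26677 - 31701}{-23959 + \frac{10352}{23731}} = - \frac{5024}{- \frac{568560677}{23731}} = \left(-5024\right) \left(- \frac{23731}{568560677}\right) = \frac{119224544}{568560677}$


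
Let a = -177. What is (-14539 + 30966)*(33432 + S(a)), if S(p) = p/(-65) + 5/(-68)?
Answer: 2427600967477/4420 ≈ 5.4923e+8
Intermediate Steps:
S(p) = -5/68 - p/65 (S(p) = p*(-1/65) + 5*(-1/68) = -p/65 - 5/68 = -5/68 - p/65)
(-14539 + 30966)*(33432 + S(a)) = (-14539 + 30966)*(33432 + (-5/68 - 1/65*(-177))) = 16427*(33432 + (-5/68 + 177/65)) = 16427*(33432 + 11711/4420) = 16427*(147781151/4420) = 2427600967477/4420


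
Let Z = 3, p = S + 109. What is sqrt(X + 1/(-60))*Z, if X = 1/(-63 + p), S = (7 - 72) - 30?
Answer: I*sqrt(1635)/70 ≈ 0.57764*I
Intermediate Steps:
S = -95 (S = -65 - 30 = -95)
p = 14 (p = -95 + 109 = 14)
X = -1/49 (X = 1/(-63 + 14) = 1/(-49) = -1/49 ≈ -0.020408)
sqrt(X + 1/(-60))*Z = sqrt(-1/49 + 1/(-60))*3 = sqrt(-1/49 - 1/60)*3 = sqrt(-109/2940)*3 = (I*sqrt(1635)/210)*3 = I*sqrt(1635)/70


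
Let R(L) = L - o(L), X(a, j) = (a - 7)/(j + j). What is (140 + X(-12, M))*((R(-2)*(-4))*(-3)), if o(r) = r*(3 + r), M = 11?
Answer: 0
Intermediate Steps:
X(a, j) = (-7 + a)/(2*j) (X(a, j) = (-7 + a)/((2*j)) = (-7 + a)*(1/(2*j)) = (-7 + a)/(2*j))
R(L) = L - L*(3 + L)
(140 + X(-12, M))*((R(-2)*(-4))*(-3)) = (140 + (1/2)*(-7 - 12)/11)*((-2*(-2 - 1*(-2))*(-4))*(-3)) = (140 + (1/2)*(1/11)*(-19))*((-2*(-2 + 2)*(-4))*(-3)) = (140 - 19/22)*((-2*0*(-4))*(-3)) = 3061*((0*(-4))*(-3))/22 = 3061*(0*(-3))/22 = (3061/22)*0 = 0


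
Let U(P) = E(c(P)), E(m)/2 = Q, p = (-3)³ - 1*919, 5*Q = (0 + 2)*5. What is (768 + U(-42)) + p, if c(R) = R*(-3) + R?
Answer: -174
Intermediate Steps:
c(R) = -2*R (c(R) = -3*R + R = -2*R)
Q = 2 (Q = ((0 + 2)*5)/5 = (2*5)/5 = (⅕)*10 = 2)
p = -946 (p = -27 - 919 = -946)
E(m) = 4 (E(m) = 2*2 = 4)
U(P) = 4
(768 + U(-42)) + p = (768 + 4) - 946 = 772 - 946 = -174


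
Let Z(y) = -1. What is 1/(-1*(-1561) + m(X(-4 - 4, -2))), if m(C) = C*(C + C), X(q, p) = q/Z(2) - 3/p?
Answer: 2/3483 ≈ 0.00057422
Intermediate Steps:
X(q, p) = -q - 3/p (X(q, p) = q/(-1) - 3/p = q*(-1) - 3/p = -q - 3/p)
m(C) = 2*C**2 (m(C) = C*(2*C) = 2*C**2)
1/(-1*(-1561) + m(X(-4 - 4, -2))) = 1/(-1*(-1561) + 2*(-(-4 - 4) - 3/(-2))**2) = 1/(1561 + 2*(-1*(-8) - 3*(-1/2))**2) = 1/(1561 + 2*(8 + 3/2)**2) = 1/(1561 + 2*(19/2)**2) = 1/(1561 + 2*(361/4)) = 1/(1561 + 361/2) = 1/(3483/2) = 2/3483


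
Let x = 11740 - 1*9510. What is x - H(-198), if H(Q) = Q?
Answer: 2428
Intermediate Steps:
x = 2230 (x = 11740 - 9510 = 2230)
x - H(-198) = 2230 - 1*(-198) = 2230 + 198 = 2428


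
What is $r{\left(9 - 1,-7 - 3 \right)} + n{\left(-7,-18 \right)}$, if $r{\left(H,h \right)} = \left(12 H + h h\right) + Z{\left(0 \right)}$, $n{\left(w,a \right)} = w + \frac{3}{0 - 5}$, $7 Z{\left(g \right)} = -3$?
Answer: $\frac{6579}{35} \approx 187.97$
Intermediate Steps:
$Z{\left(g \right)} = - \frac{3}{7}$ ($Z{\left(g \right)} = \frac{1}{7} \left(-3\right) = - \frac{3}{7}$)
$n{\left(w,a \right)} = - \frac{3}{5} + w$ ($n{\left(w,a \right)} = w + \frac{3}{-5} = w + 3 \left(- \frac{1}{5}\right) = w - \frac{3}{5} = - \frac{3}{5} + w$)
$r{\left(H,h \right)} = - \frac{3}{7} + h^{2} + 12 H$ ($r{\left(H,h \right)} = \left(12 H + h h\right) - \frac{3}{7} = \left(12 H + h^{2}\right) - \frac{3}{7} = \left(h^{2} + 12 H\right) - \frac{3}{7} = - \frac{3}{7} + h^{2} + 12 H$)
$r{\left(9 - 1,-7 - 3 \right)} + n{\left(-7,-18 \right)} = \left(- \frac{3}{7} + \left(-7 - 3\right)^{2} + 12 \left(9 - 1\right)\right) - \frac{38}{5} = \left(- \frac{3}{7} + \left(-10\right)^{2} + 12 \left(9 - 1\right)\right) - \frac{38}{5} = \left(- \frac{3}{7} + 100 + 12 \cdot 8\right) - \frac{38}{5} = \left(- \frac{3}{7} + 100 + 96\right) - \frac{38}{5} = \frac{1369}{7} - \frac{38}{5} = \frac{6579}{35}$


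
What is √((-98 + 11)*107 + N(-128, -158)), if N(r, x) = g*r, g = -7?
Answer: I*√8413 ≈ 91.722*I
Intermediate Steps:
N(r, x) = -7*r
√((-98 + 11)*107 + N(-128, -158)) = √((-98 + 11)*107 - 7*(-128)) = √(-87*107 + 896) = √(-9309 + 896) = √(-8413) = I*√8413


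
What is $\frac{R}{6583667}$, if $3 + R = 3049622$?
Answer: $\frac{3049619}{6583667} \approx 0.46321$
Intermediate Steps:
$R = 3049619$ ($R = -3 + 3049622 = 3049619$)
$\frac{R}{6583667} = \frac{3049619}{6583667}$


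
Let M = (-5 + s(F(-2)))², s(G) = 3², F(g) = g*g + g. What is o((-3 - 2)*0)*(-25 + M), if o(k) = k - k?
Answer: 0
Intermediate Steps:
F(g) = g + g² (F(g) = g² + g = g + g²)
s(G) = 9
o(k) = 0
M = 16 (M = (-5 + 9)² = 4² = 16)
o((-3 - 2)*0)*(-25 + M) = 0*(-25 + 16) = 0*(-9) = 0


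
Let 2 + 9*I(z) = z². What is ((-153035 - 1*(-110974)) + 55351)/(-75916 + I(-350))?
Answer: -59805/280373 ≈ -0.21331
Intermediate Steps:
I(z) = -2/9 + z²/9
((-153035 - 1*(-110974)) + 55351)/(-75916 + I(-350)) = ((-153035 - 1*(-110974)) + 55351)/(-75916 + (-2/9 + (⅑)*(-350)²)) = ((-153035 + 110974) + 55351)/(-75916 + (-2/9 + (⅑)*122500)) = (-42061 + 55351)/(-75916 + (-2/9 + 122500/9)) = 13290/(-75916 + 122498/9) = 13290/(-560746/9) = 13290*(-9/560746) = -59805/280373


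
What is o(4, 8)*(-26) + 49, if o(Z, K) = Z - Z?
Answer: 49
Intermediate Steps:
o(Z, K) = 0
o(4, 8)*(-26) + 49 = 0*(-26) + 49 = 0 + 49 = 49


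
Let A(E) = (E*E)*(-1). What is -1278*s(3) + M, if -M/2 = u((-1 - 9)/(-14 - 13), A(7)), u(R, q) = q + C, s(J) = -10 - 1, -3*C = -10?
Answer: 42448/3 ≈ 14149.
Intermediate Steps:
C = 10/3 (C = -⅓*(-10) = 10/3 ≈ 3.3333)
s(J) = -11
A(E) = -E² (A(E) = E²*(-1) = -E²)
u(R, q) = 10/3 + q (u(R, q) = q + 10/3 = 10/3 + q)
M = 274/3 (M = -2*(10/3 - 1*7²) = -2*(10/3 - 1*49) = -2*(10/3 - 49) = -2*(-137/3) = 274/3 ≈ 91.333)
-1278*s(3) + M = -1278*(-11) + 274/3 = 14058 + 274/3 = 42448/3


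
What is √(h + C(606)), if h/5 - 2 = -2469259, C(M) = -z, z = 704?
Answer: I*√12346989 ≈ 3513.8*I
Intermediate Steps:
C(M) = -704 (C(M) = -1*704 = -704)
h = -12346285 (h = 10 + 5*(-2469259) = 10 - 12346295 = -12346285)
√(h + C(606)) = √(-12346285 - 704) = √(-12346989) = I*√12346989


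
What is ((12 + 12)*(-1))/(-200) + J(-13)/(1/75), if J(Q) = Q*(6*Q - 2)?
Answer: 1950003/25 ≈ 78000.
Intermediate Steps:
J(Q) = Q*(-2 + 6*Q)
((12 + 12)*(-1))/(-200) + J(-13)/(1/75) = ((12 + 12)*(-1))/(-200) + (2*(-13)*(-1 + 3*(-13)))/(1/75) = (24*(-1))*(-1/200) + (2*(-13)*(-1 - 39))/(1/75) = -24*(-1/200) + (2*(-13)*(-40))*75 = 3/25 + 1040*75 = 3/25 + 78000 = 1950003/25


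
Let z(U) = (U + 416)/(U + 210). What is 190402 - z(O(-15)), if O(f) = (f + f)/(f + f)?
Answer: 40174405/211 ≈ 1.9040e+5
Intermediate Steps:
O(f) = 1 (O(f) = (2*f)/((2*f)) = (2*f)*(1/(2*f)) = 1)
z(U) = (416 + U)/(210 + U)
190402 - z(O(-15)) = 190402 - (416 + 1)/(210 + 1) = 190402 - 417/211 = 40174405/211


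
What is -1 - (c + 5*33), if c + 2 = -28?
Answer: -136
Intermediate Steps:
c = -30 (c = -2 - 28 = -30)
-1 - (c + 5*33) = -1 - (-30 + 5*33) = -1 - (-30 + 165) = -1 - 1*135 = -1 - 135 = -136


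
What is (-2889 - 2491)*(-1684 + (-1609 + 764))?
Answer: 13606020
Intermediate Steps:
(-2889 - 2491)*(-1684 + (-1609 + 764)) = -5380*(-1684 - 845) = -5380*(-2529) = 13606020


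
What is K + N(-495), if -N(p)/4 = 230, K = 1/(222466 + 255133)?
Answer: -439391079/477599 ≈ -920.00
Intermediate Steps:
K = 1/477599 ≈ 2.0938e-6
N(p) = -920 (N(p) = -4*230 = -920)
K + N(-495) = 1/477599 - 920 = -439391079/477599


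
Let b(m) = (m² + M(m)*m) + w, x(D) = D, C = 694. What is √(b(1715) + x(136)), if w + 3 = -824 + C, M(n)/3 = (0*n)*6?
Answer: 2*√735307 ≈ 1715.0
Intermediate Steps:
M(n) = 0 (M(n) = 3*((0*n)*6) = 3*(0*6) = 3*0 = 0)
w = -133 (w = -3 + (-824 + 694) = -3 - 130 = -133)
b(m) = -133 + m² (b(m) = (m² + 0*m) - 133 = (m² + 0) - 133 = m² - 133 = -133 + m²)
√(b(1715) + x(136)) = √((-133 + 1715²) + 136) = √((-133 + 2941225) + 136) = √(2941092 + 136) = √2941228 = 2*√735307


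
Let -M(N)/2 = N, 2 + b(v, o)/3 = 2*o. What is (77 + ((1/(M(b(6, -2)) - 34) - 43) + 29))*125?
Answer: 15875/2 ≈ 7937.5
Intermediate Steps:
b(v, o) = -6 + 6*o (b(v, o) = -6 + 3*(2*o) = -6 + 6*o)
M(N) = -2*N
(77 + ((1/(M(b(6, -2)) - 34) - 43) + 29))*125 = (77 + ((1/(-2*(-6 + 6*(-2)) - 34) - 43) + 29))*125 = (77 + ((1/(-2*(-6 - 12) - 34) - 43) + 29))*125 = (77 + ((1/(-2*(-18) - 34) - 43) + 29))*125 = (77 + ((1/(36 - 34) - 43) + 29))*125 = (77 + ((1/2 - 43) + 29))*125 = (77 + ((½ - 43) + 29))*125 = (77 + (-85/2 + 29))*125 = (77 - 27/2)*125 = (127/2)*125 = 15875/2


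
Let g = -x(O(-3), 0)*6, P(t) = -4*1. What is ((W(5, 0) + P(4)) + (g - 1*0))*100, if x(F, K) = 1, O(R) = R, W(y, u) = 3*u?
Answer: -1000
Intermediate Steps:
P(t) = -4
g = -6 (g = -1*1*6 = -1*6 = -6)
((W(5, 0) + P(4)) + (g - 1*0))*100 = ((3*0 - 4) + (-6 - 1*0))*100 = ((0 - 4) + (-6 + 0))*100 = (-4 - 6)*100 = -10*100 = -1000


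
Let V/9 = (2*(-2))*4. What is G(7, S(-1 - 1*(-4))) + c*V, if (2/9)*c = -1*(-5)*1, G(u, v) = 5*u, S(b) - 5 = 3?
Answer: -3205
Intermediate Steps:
S(b) = 8 (S(b) = 5 + 3 = 8)
V = -144 (V = 9*((2*(-2))*4) = 9*(-4*4) = 9*(-16) = -144)
c = 45/2 (c = 9*(-1*(-5)*1)/2 = 9*(5*1)/2 = (9/2)*5 = 45/2 ≈ 22.500)
G(7, S(-1 - 1*(-4))) + c*V = 5*7 + (45/2)*(-144) = 35 - 3240 = -3205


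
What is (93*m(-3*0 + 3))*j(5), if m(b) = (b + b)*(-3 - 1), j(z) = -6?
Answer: 13392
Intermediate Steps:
m(b) = -8*b (m(b) = (2*b)*(-4) = -8*b)
(93*m(-3*0 + 3))*j(5) = (93*(-8*(-3*0 + 3)))*(-6) = (93*(-8*(0 + 3)))*(-6) = (93*(-8*3))*(-6) = (93*(-24))*(-6) = -2232*(-6) = 13392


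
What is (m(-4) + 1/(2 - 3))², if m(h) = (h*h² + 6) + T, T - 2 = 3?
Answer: 2916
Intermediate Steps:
T = 5 (T = 2 + 3 = 5)
m(h) = 11 + h³ (m(h) = (h*h² + 6) + 5 = (h³ + 6) + 5 = (6 + h³) + 5 = 11 + h³)
(m(-4) + 1/(2 - 3))² = ((11 + (-4)³) + 1/(2 - 3))² = ((11 - 64) + 1/(-1))² = (-53 - 1)² = (-54)² = 2916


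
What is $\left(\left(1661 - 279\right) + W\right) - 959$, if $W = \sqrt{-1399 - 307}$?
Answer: $423 + i \sqrt{1706} \approx 423.0 + 41.304 i$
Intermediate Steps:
$W = i \sqrt{1706}$ ($W = \sqrt{-1706} = i \sqrt{1706} \approx 41.304 i$)
$\left(\left(1661 - 279\right) + W\right) - 959 = \left(\left(1661 - 279\right) + i \sqrt{1706}\right) - 959 = \left(1382 + i \sqrt{1706}\right) - 959 = 423 + i \sqrt{1706}$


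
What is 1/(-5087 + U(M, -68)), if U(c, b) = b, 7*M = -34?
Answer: -1/5155 ≈ -0.00019399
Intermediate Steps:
M = -34/7 (M = (⅐)*(-34) = -34/7 ≈ -4.8571)
1/(-5087 + U(M, -68)) = 1/(-5087 - 68) = 1/(-5155) = -1/5155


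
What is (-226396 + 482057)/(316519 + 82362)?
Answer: 36523/56983 ≈ 0.64095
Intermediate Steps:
(-226396 + 482057)/(316519 + 82362) = 255661/398881 = 255661*(1/398881) = 36523/56983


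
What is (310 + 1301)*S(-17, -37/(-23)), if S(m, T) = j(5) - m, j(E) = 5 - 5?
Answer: 27387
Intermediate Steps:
j(E) = 0
S(m, T) = -m (S(m, T) = 0 - m = -m)
(310 + 1301)*S(-17, -37/(-23)) = (310 + 1301)*(-1*(-17)) = 1611*17 = 27387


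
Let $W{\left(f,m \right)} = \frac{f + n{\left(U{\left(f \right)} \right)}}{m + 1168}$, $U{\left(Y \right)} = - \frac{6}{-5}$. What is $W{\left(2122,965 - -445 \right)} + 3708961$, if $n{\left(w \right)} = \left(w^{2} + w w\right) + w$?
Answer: $\frac{119521294801}{32225} \approx 3.709 \cdot 10^{6}$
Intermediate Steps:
$U{\left(Y \right)} = \frac{6}{5}$ ($U{\left(Y \right)} = \left(-6\right) \left(- \frac{1}{5}\right) = \frac{6}{5}$)
$n{\left(w \right)} = w + 2 w^{2}$ ($n{\left(w \right)} = \left(w^{2} + w^{2}\right) + w = 2 w^{2} + w = w + 2 w^{2}$)
$W{\left(f,m \right)} = \frac{\frac{102}{25} + f}{1168 + m}$ ($W{\left(f,m \right)} = \frac{f + \frac{6 \left(1 + 2 \cdot \frac{6}{5}\right)}{5}}{m + 1168} = \frac{f + \frac{6 \left(1 + \frac{12}{5}\right)}{5}}{1168 + m} = \frac{f + \frac{6}{5} \cdot \frac{17}{5}}{1168 + m} = \frac{f + \frac{102}{25}}{1168 + m} = \frac{\frac{102}{25} + f}{1168 + m}$)
$W{\left(2122,965 - -445 \right)} + 3708961 = \frac{\frac{102}{25} + 2122}{1168 + \left(965 - -445\right)} + 3708961 = \frac{1}{1168 + \left(965 + 445\right)} \frac{53152}{25} + 3708961 = \frac{1}{1168 + 1410} \cdot \frac{53152}{25} + 3708961 = \frac{1}{2578} \cdot \frac{53152}{25} + 3708961 = \frac{26576}{32225} + 3708961 = \frac{119521294801}{32225}$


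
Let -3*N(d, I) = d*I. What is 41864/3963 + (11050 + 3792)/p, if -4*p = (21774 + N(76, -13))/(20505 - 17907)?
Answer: -915480170528/131393265 ≈ -6967.5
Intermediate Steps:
N(d, I) = -I*d/3 (N(d, I) = -d*I/3 = -I*d/3)
p = -33155/15588 (p = -(21774 - ⅓*(-13)*76)/(4*(20505 - 17907)) = -(21774 + 988/3)/(4*2598) = -33155/(6*2598) = -¼*33155/3897 = -33155/15588 ≈ -2.1270)
41864/3963 + (11050 + 3792)/p = 41864/3963 + (11050 + 3792)/(-33155/15588) = 41864*(1/3963) + 14842*(-15588/33155) = 41864/3963 - 231357096/33155 = -915480170528/131393265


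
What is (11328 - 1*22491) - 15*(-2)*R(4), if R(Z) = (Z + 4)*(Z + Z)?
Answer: -9243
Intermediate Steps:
R(Z) = 2*Z*(4 + Z) (R(Z) = (4 + Z)*(2*Z) = 2*Z*(4 + Z))
(11328 - 1*22491) - 15*(-2)*R(4) = (11328 - 1*22491) - 15*(-2)*2*4*(4 + 4) = (11328 - 22491) - (-30)*2*4*8 = -11163 - (-30)*64 = -11163 - 1*(-1920) = -11163 + 1920 = -9243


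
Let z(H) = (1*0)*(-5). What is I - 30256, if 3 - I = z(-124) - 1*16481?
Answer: -13772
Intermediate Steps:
z(H) = 0 (z(H) = 0*(-5) = 0)
I = 16484 (I = 3 - (0 - 1*16481) = 3 - (0 - 16481) = 3 - 1*(-16481) = 3 + 16481 = 16484)
I - 30256 = 16484 - 30256 = -13772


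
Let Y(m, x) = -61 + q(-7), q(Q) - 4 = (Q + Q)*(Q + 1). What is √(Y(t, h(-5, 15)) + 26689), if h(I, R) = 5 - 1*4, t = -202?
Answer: 2*√6679 ≈ 163.45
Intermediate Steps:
q(Q) = 4 + 2*Q*(1 + Q) (q(Q) = 4 + (Q + Q)*(Q + 1) = 4 + (2*Q)*(1 + Q) = 4 + 2*Q*(1 + Q))
h(I, R) = 1 (h(I, R) = 5 - 4 = 1)
Y(m, x) = 27 (Y(m, x) = -61 + (4 + 2*(-7) + 2*(-7)²) = -61 + (4 - 14 + 2*49) = -61 + (4 - 14 + 98) = -61 + 88 = 27)
√(Y(t, h(-5, 15)) + 26689) = √(27 + 26689) = √26716 = 2*√6679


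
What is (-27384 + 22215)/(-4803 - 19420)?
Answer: 5169/24223 ≈ 0.21339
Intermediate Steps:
(-27384 + 22215)/(-4803 - 19420) = -5169/(-24223) = -5169*(-1/24223) = 5169/24223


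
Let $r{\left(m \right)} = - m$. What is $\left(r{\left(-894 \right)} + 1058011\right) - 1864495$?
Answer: $-805590$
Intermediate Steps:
$\left(r{\left(-894 \right)} + 1058011\right) - 1864495 = \left(\left(-1\right) \left(-894\right) + 1058011\right) - 1864495 = \left(894 + 1058011\right) - 1864495 = 1058905 - 1864495 = -805590$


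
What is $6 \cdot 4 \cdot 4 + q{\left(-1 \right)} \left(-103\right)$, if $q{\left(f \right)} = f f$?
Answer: $-7$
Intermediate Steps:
$q{\left(f \right)} = f^{2}$
$6 \cdot 4 \cdot 4 + q{\left(-1 \right)} \left(-103\right) = 6 \cdot 4 \cdot 4 + \left(-1\right)^{2} \left(-103\right) = 24 \cdot 4 + 1 \left(-103\right) = 96 - 103 = -7$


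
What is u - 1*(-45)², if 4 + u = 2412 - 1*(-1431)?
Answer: 1814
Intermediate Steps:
u = 3839 (u = -4 + (2412 - 1*(-1431)) = -4 + (2412 + 1431) = -4 + 3843 = 3839)
u - 1*(-45)² = 3839 - 1*(-45)² = 3839 - 1*2025 = 3839 - 2025 = 1814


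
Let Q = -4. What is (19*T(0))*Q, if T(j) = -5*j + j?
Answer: 0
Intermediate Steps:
T(j) = -4*j
(19*T(0))*Q = (19*(-4*0))*(-4) = (19*0)*(-4) = 0*(-4) = 0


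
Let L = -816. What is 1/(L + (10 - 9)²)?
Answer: -1/815 ≈ -0.0012270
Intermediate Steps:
1/(L + (10 - 9)²) = 1/(-816 + (10 - 9)²) = 1/(-816 + 1²) = 1/(-816 + 1) = 1/(-815) = -1/815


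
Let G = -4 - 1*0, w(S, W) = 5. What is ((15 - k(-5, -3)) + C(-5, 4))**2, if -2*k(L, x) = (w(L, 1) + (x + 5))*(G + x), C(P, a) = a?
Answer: 121/4 ≈ 30.250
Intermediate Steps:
G = -4 (G = -4 + 0 = -4)
k(L, x) = -(-4 + x)*(10 + x)/2 (k(L, x) = -(5 + (x + 5))*(-4 + x)/2 = -(5 + (5 + x))*(-4 + x)/2 = -(10 + x)*(-4 + x)/2 = -(-4 + x)*(10 + x)/2)
((15 - k(-5, -3)) + C(-5, 4))**2 = ((15 - (20 - 3*(-3) - 1/2*(-3)**2)) + 4)**2 = ((15 - (20 + 9 - 1/2*9)) + 4)**2 = ((15 - (20 + 9 - 9/2)) + 4)**2 = ((15 - 1*49/2) + 4)**2 = ((15 - 49/2) + 4)**2 = (-19/2 + 4)**2 = (-11/2)**2 = 121/4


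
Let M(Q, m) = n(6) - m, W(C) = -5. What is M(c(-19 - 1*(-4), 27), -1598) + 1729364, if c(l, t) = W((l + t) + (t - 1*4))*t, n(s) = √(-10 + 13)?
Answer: 1730962 + √3 ≈ 1.7310e+6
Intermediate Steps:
n(s) = √3
c(l, t) = -5*t
M(Q, m) = √3 - m
M(c(-19 - 1*(-4), 27), -1598) + 1729364 = (√3 - 1*(-1598)) + 1729364 = (√3 + 1598) + 1729364 = (1598 + √3) + 1729364 = 1730962 + √3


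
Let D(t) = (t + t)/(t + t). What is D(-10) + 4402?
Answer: 4403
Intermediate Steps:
D(t) = 1 (D(t) = (2*t)/((2*t)) = (2*t)*(1/(2*t)) = 1)
D(-10) + 4402 = 1 + 4402 = 4403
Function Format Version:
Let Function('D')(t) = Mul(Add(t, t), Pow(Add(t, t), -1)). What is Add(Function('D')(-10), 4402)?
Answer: 4403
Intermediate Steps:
Function('D')(t) = 1 (Function('D')(t) = Mul(Mul(2, t), Pow(Mul(2, t), -1)) = Mul(Mul(2, t), Mul(Rational(1, 2), Pow(t, -1))) = 1)
Add(Function('D')(-10), 4402) = Add(1, 4402) = 4403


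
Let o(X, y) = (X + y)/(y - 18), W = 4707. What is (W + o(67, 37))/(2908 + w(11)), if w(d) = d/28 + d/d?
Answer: 2507036/1547797 ≈ 1.6197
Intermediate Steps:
w(d) = 1 + d/28 (w(d) = d*(1/28) + 1 = d/28 + 1 = 1 + d/28)
o(X, y) = (X + y)/(-18 + y)
(W + o(67, 37))/(2908 + w(11)) = (4707 + (67 + 37)/(-18 + 37))/(2908 + (1 + (1/28)*11)) = (4707 + 104/19)/(2908 + (1 + 11/28)) = (4707 + (1/19)*104)/(2908 + 39/28) = (4707 + 104/19)/(81463/28) = (89537/19)*(28/81463) = 2507036/1547797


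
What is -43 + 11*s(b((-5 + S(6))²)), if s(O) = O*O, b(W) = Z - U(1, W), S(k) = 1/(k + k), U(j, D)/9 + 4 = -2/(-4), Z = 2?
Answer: 49207/4 ≈ 12302.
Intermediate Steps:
U(j, D) = -63/2 (U(j, D) = -36 + 9*(-2/(-4)) = -36 + 9*(-2*(-¼)) = -36 + 9*(½) = -36 + 9/2 = -63/2)
S(k) = 1/(2*k)
b(W) = 67/2 (b(W) = 2 - 1*(-63/2) = 2 + 63/2 = 67/2)
s(O) = O²
-43 + 11*s(b((-5 + S(6))²)) = -43 + 11*(67/2)² = -43 + 11*(4489/4) = -43 + 49379/4 = 49207/4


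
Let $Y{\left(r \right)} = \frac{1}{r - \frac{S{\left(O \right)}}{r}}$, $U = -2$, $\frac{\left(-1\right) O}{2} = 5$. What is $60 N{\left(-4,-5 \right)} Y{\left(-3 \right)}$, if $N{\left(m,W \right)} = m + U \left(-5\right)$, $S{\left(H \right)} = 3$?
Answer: $-180$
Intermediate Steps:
$O = -10$ ($O = \left(-2\right) 5 = -10$)
$Y{\left(r \right)} = \frac{1}{r - \frac{3}{r}}$
$N{\left(m,W \right)} = 10 + m$ ($N{\left(m,W \right)} = m - -10 = m + 10 = 10 + m$)
$60 N{\left(-4,-5 \right)} Y{\left(-3 \right)} = 60 \left(10 - 4\right) \left(- \frac{3}{-3 + \left(-3\right)^{2}}\right) = 60 \cdot 6 \left(- \frac{3}{-3 + 9}\right) = 360 \left(- \frac{3}{6}\right) = 360 \left(\left(-3\right) \frac{1}{6}\right) = 360 \left(- \frac{1}{2}\right) = -180$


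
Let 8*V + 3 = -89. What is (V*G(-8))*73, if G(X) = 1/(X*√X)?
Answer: -1679*I*√2/64 ≈ -37.101*I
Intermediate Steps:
V = -23/2 (V = -3/8 + (⅛)*(-89) = -3/8 - 89/8 = -23/2 ≈ -11.500)
G(X) = X^(-3/2) (G(X) = 1/(X^(3/2)) = X^(-3/2))
(V*G(-8))*73 = -23*I*√2/64*73 = -1679*I*√2/64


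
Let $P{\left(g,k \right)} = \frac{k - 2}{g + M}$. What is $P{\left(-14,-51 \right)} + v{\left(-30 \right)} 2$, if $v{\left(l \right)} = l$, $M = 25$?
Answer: $- \frac{713}{11} \approx -64.818$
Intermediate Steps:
$P{\left(g,k \right)} = \frac{-2 + k}{25 + g}$ ($P{\left(g,k \right)} = \frac{k - 2}{g + 25} = \frac{-2 + k}{25 + g}$)
$P{\left(-14,-51 \right)} + v{\left(-30 \right)} 2 = \frac{-2 - 51}{25 - 14} - 60 = \frac{1}{11} \left(-53\right) - 60 = - \frac{53}{11} - 60 = - \frac{713}{11}$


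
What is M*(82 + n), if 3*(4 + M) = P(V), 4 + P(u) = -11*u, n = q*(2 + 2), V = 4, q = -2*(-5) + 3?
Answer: -2680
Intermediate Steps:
q = 13 (q = 10 + 3 = 13)
n = 52 (n = 13*(2 + 2) = 13*4 = 52)
P(u) = -4 - 11*u
M = -20 (M = -4 + (-4 - 11*4)/3 = -4 + (-4 - 44)/3 = -4 + (⅓)*(-48) = -4 - 16 = -20)
M*(82 + n) = -20*(82 + 52) = -20*134 = -2680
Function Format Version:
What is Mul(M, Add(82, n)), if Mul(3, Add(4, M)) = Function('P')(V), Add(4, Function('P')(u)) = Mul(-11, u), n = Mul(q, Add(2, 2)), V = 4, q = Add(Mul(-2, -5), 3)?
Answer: -2680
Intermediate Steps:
q = 13 (q = Add(10, 3) = 13)
n = 52 (n = Mul(13, Add(2, 2)) = Mul(13, 4) = 52)
Function('P')(u) = Add(-4, Mul(-11, u))
M = -20 (M = Add(-4, Mul(Rational(1, 3), Add(-4, Mul(-11, 4)))) = Add(-4, Mul(Rational(1, 3), Add(-4, -44))) = Add(-4, Mul(Rational(1, 3), -48)) = Add(-4, -16) = -20)
Mul(M, Add(82, n)) = Mul(-20, Add(82, 52)) = Mul(-20, 134) = -2680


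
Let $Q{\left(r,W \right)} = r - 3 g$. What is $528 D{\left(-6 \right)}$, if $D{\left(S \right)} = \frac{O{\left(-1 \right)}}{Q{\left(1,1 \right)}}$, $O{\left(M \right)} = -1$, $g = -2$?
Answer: $- \frac{528}{7} \approx -75.429$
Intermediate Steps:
$Q{\left(r,W \right)} = 6 + r$ ($Q{\left(r,W \right)} = r - -6 = r + 6 = 6 + r$)
$D{\left(S \right)} = - \frac{1}{7}$ ($D{\left(S \right)} = - \frac{1}{6 + 1} = - \frac{1}{7}$)
$528 D{\left(-6 \right)} = 528 \left(- \frac{1}{7}\right) = - \frac{528}{7}$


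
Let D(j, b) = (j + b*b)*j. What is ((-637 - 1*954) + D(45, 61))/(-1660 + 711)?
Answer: -167879/949 ≈ -176.90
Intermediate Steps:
D(j, b) = j*(j + b**2) (D(j, b) = (j + b**2)*j = j*(j + b**2))
((-637 - 1*954) + D(45, 61))/(-1660 + 711) = ((-637 - 1*954) + 45*(45 + 61**2))/(-1660 + 711) = ((-637 - 954) + 45*(45 + 3721))/(-949) = (-1591 + 45*3766)*(-1/949) = (-1591 + 169470)*(-1/949) = 167879*(-1/949) = -167879/949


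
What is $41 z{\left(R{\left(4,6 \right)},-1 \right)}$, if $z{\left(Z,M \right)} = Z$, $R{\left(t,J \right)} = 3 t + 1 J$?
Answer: $738$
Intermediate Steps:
$R{\left(t,J \right)} = J + 3 t$ ($R{\left(t,J \right)} = 3 t + J = J + 3 t$)
$41 z{\left(R{\left(4,6 \right)},-1 \right)} = 41 \left(6 + 3 \cdot 4\right) = 41 \left(6 + 12\right) = 41 \cdot 18 = 738$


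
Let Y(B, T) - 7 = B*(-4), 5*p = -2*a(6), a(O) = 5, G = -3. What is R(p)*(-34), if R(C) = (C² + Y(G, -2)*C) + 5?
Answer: 986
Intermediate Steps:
p = -2 (p = (-2*5)/5 = (⅕)*(-10) = -2)
Y(B, T) = 7 - 4*B (Y(B, T) = 7 + B*(-4) = 7 - 4*B)
R(C) = 5 + C² + 19*C (R(C) = (C² + (7 - 4*(-3))*C) + 5 = (C² + (7 + 12)*C) + 5 = (C² + 19*C) + 5 = 5 + C² + 19*C)
R(p)*(-34) = (5 + (-2)² + 19*(-2))*(-34) = (5 + 4 - 38)*(-34) = -29*(-34) = 986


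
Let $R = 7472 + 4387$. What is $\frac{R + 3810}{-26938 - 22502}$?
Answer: $- \frac{5223}{16480} \approx -0.31693$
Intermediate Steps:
$R = 11859$
$\frac{R + 3810}{-26938 - 22502} = \frac{11859 + 3810}{-26938 - 22502} = \frac{15669}{-49440} = 15669 \left(- \frac{1}{49440}\right) = - \frac{5223}{16480}$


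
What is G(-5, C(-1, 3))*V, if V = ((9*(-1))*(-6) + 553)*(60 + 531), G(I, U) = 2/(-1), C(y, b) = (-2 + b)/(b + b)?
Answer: -717474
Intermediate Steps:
C(y, b) = (-2 + b)/(2*b) (C(y, b) = (-2 + b)/((2*b)) = (-2 + b)*(1/(2*b)) = (-2 + b)/(2*b))
G(I, U) = -2 (G(I, U) = 2*(-1) = -2)
V = 358737 (V = (-9*(-6) + 553)*591 = (54 + 553)*591 = 607*591 = 358737)
G(-5, C(-1, 3))*V = -2*358737 = -717474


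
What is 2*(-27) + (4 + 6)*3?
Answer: -24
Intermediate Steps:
2*(-27) + (4 + 6)*3 = -54 + 10*3 = -54 + 30 = -24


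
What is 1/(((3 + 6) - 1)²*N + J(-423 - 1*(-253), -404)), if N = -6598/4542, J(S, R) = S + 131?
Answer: -2271/299705 ≈ -0.0075774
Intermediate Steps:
J(S, R) = 131 + S
N = -3299/2271 (N = -6598*1/4542 = -3299/2271 ≈ -1.4527)
1/(((3 + 6) - 1)²*N + J(-423 - 1*(-253), -404)) = 1/(((3 + 6) - 1)²*(-3299/2271) + (131 + (-423 - 1*(-253)))) = 1/((9 - 1)²*(-3299/2271) + (131 + (-423 + 253))) = 1/(8²*(-3299/2271) + (131 - 170)) = 1/(64*(-3299/2271) - 39) = 1/(-211136/2271 - 39) = 1/(-299705/2271) = -2271/299705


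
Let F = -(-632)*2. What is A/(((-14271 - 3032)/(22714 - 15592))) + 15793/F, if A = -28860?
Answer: 20005922243/1682384 ≈ 11891.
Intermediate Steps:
F = 1264 (F = -79*(-16) = 1264)
A/(((-14271 - 3032)/(22714 - 15592))) + 15793/F = -28860*(22714 - 15592)/(-14271 - 3032) + 15793/1264 = -28860/((-17303/7122)) + 15793*(1/1264) = -28860/((-17303*1/7122)) + 15793/1264 = -28860/(-17303/7122) + 15793/1264 = -28860*(-7122/17303) + 15793/1264 = 15810840/1331 + 15793/1264 = 20005922243/1682384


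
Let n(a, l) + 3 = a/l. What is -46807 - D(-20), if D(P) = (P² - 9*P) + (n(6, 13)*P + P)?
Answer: -616431/13 ≈ -47418.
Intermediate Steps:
n(a, l) = -3 + a/l
D(P) = P² - 137*P/13 (D(P) = (P² - 9*P) + ((-3 + 6/13)*P + P) = (P² - 9*P) + (-33*P/13 + P) = (P² - 9*P) - 20*P/13 = P² - 137*P/13)
-46807 - D(-20) = -46807 - (-20)*(-137 + 13*(-20))/13 = -46807 - (-20)*(-137 - 260)/13 = -46807 - (-20)*(-397)/13 = -46807 - 1*7940/13 = -46807 - 7940/13 = -616431/13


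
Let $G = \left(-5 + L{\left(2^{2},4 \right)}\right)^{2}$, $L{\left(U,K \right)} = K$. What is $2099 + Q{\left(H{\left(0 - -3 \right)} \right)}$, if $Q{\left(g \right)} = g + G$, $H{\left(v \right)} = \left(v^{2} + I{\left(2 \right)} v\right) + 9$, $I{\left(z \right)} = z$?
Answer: $2124$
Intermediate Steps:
$G = 1$ ($G = \left(-5 + 4\right)^{2} = \left(-1\right)^{2} = 1$)
$H{\left(v \right)} = 9 + v^{2} + 2 v$ ($H{\left(v \right)} = \left(v^{2} + 2 v\right) + 9 = 9 + v^{2} + 2 v$)
$Q{\left(g \right)} = 1 + g$ ($Q{\left(g \right)} = g + 1 = 1 + g$)
$2099 + Q{\left(H{\left(0 - -3 \right)} \right)} = 2099 + \left(1 + \left(9 + \left(0 - -3\right)^{2} + 2 \left(0 - -3\right)\right)\right) = 2099 + \left(1 + \left(9 + \left(0 + 3\right)^{2} + 2 \left(0 + 3\right)\right)\right) = 2099 + \left(1 + \left(9 + 3^{2} + 2 \cdot 3\right)\right) = 2099 + \left(1 + \left(9 + 9 + 6\right)\right) = 2099 + \left(1 + 24\right) = 2099 + 25 = 2124$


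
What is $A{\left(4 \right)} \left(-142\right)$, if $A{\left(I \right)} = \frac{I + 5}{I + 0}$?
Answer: $- \frac{639}{2} \approx -319.5$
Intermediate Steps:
$A{\left(I \right)} = \frac{5 + I}{I}$
$A{\left(4 \right)} \left(-142\right) = \frac{5 + 4}{4} \left(-142\right) = \frac{1}{4} \cdot 9 \left(-142\right) = \frac{9}{4} \left(-142\right) = - \frac{639}{2}$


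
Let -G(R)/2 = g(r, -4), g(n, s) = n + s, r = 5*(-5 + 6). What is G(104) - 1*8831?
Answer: -8833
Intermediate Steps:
r = 5 (r = 5*1 = 5)
G(R) = -2 (G(R) = -2*(5 - 4) = -2*1 = -2)
G(104) - 1*8831 = -2 - 1*8831 = -2 - 8831 = -8833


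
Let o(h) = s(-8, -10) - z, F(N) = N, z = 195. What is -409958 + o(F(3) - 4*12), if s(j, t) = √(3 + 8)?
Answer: -410153 + √11 ≈ -4.1015e+5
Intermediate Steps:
s(j, t) = √11
o(h) = -195 + √11 (o(h) = √11 - 1*195 = √11 - 195 = -195 + √11)
-409958 + o(F(3) - 4*12) = -409958 + (-195 + √11) = -410153 + √11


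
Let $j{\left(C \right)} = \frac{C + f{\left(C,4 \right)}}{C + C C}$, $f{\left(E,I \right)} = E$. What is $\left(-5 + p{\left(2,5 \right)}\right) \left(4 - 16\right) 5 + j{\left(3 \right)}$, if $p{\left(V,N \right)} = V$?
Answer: $\frac{361}{2} \approx 180.5$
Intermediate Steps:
$j{\left(C \right)} = \frac{2 C}{C + C^{2}}$ ($j{\left(C \right)} = \frac{C + C}{C + C C} = \frac{2 C}{C + C^{2}}$)
$\left(-5 + p{\left(2,5 \right)}\right) \left(4 - 16\right) 5 + j{\left(3 \right)} = \left(-5 + 2\right) \left(4 - 16\right) 5 + \frac{2}{1 + 3} = \left(-3\right) \left(-12\right) 5 + \frac{2}{4} = 36 \cdot 5 + 2 \cdot \frac{1}{4} = 180 + \frac{1}{2} = \frac{361}{2}$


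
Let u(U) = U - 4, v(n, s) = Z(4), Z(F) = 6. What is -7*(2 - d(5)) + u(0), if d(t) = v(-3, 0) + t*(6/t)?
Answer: 66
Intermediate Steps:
v(n, s) = 6
d(t) = 12 (d(t) = 6 + t*(6/t) = 6 + 6 = 12)
u(U) = -4 + U
-7*(2 - d(5)) + u(0) = -7*(2 - 1*12) + (-4 + 0) = -7*(2 - 12) - 4 = -7*(-10) - 4 = 70 - 4 = 66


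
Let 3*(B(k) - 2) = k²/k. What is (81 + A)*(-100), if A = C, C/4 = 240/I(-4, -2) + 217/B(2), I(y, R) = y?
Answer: -16650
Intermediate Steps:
B(k) = 2 + k/3 (B(k) = 2 + (k²/k)/3 = 2 + k/3)
C = 171/2 (C = 4*(240/(-4) + 217/(2 + (⅓)*2)) = 4*(240*(-¼) + 217/(2 + ⅔)) = 4*(-60 + 217/(8/3)) = 4*(-60 + 217*(3/8)) = 4*(-60 + 651/8) = 4*(171/8) = 171/2 ≈ 85.500)
A = 171/2 ≈ 85.500
(81 + A)*(-100) = (81 + 171/2)*(-100) = (333/2)*(-100) = -16650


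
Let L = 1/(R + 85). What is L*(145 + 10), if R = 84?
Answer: 155/169 ≈ 0.91716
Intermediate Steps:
L = 1/169 (L = 1/(84 + 85) = 1/169 ≈ 0.0059172)
L*(145 + 10) = (145 + 10)/169 = (1/169)*155 = 155/169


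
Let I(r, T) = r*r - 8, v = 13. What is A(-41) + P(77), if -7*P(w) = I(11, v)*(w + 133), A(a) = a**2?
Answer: -1709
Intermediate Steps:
I(r, T) = -8 + r**2 (I(r, T) = r**2 - 8 = -8 + r**2)
P(w) = -2147 - 113*w/7 (P(w) = -(-8 + 11**2)*(w + 133)/7 = -(-8 + 121)*(133 + w)/7 = -113*(133 + w)/7 = -(15029 + 113*w)/7 = -2147 - 113*w/7)
A(-41) + P(77) = (-41)**2 + (-2147 - 113/7*77) = 1681 + (-2147 - 1243) = 1681 - 3390 = -1709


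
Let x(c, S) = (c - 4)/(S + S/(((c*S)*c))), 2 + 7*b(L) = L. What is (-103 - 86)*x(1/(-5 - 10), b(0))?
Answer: 26901/7865 ≈ 3.4203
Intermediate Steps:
b(L) = -2/7 + L/7
x(c, S) = (-4 + c)/(S + c⁻²) (x(c, S) = (-4 + c)/(S + S/(((S*c)*c))) = (-4 + c)/(S + S/((S*c²))) = (-4 + c)/(S + S*(1/(S*c²))) = (-4 + c)/(S + c⁻²))
(-103 - 86)*x(1/(-5 - 10), b(0)) = (-103 - 86)*((1/(-5 - 10))²*(-4 + 1/(-5 - 10))/(1 + (-2/7 + (⅐)*0)*(1/(-5 - 10))²)) = -189*(1/(-15))²*(-4 + 1/(-15))/(1 + (-2/7 + 0)*(1/(-15))²) = -189*(-1/15)²*(-4 - 1/15)/(1 - 2*(-1/15)²/7) = -21*(-61)/(25*(1 - 2/7*1/225)*15) = -21*(-61)/(25*(1 - 2/1575)*15) = -21*(-61)/(25*1573/1575*15) = -21*1575*(-61)/(25*1573*15) = -189*(-427/23595) = 26901/7865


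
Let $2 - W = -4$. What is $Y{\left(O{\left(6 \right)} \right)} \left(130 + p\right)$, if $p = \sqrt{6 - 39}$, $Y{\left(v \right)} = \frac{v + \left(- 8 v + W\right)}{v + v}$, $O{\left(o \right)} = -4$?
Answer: $- \frac{1105}{2} - \frac{17 i \sqrt{33}}{4} \approx -552.5 - 24.414 i$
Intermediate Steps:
$W = 6$ ($W = 2 - -4 = 2 + 4 = 6$)
$Y{\left(v \right)} = \frac{6 - 7 v}{2 v}$ ($Y{\left(v \right)} = \frac{v - \left(-6 + 8 v\right)}{v + v} = \frac{v - \left(-6 + 8 v\right)}{2 v} = \left(6 - 7 v\right) \frac{1}{2 v} = \frac{6 - 7 v}{2 v}$)
$p = i \sqrt{33}$ ($p = \sqrt{-33} = i \sqrt{33} \approx 5.7446 i$)
$Y{\left(O{\left(6 \right)} \right)} \left(130 + p\right) = \left(- \frac{7}{2} + \frac{3}{-4}\right) \left(130 + i \sqrt{33}\right) = \left(- \frac{7}{2} + 3 \left(- \frac{1}{4}\right)\right) \left(130 + i \sqrt{33}\right) = \left(- \frac{7}{2} - \frac{3}{4}\right) \left(130 + i \sqrt{33}\right) = - \frac{17 \left(130 + i \sqrt{33}\right)}{4} = - \frac{1105}{2} - \frac{17 i \sqrt{33}}{4}$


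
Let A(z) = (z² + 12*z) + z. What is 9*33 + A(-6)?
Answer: 255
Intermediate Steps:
A(z) = z² + 13*z
9*33 + A(-6) = 9*33 - 6*(13 - 6) = 297 - 6*7 = 297 - 42 = 255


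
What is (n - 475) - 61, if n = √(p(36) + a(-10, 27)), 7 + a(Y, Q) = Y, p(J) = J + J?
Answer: -536 + √55 ≈ -528.58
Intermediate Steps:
p(J) = 2*J
a(Y, Q) = -7 + Y
n = √55 (n = √(2*36 + (-7 - 10)) = √(72 - 17) = √55 ≈ 7.4162)
(n - 475) - 61 = (√55 - 475) - 61 = (-475 + √55) - 61 = -536 + √55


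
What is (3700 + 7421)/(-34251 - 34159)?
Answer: -11121/68410 ≈ -0.16256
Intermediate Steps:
(3700 + 7421)/(-34251 - 34159) = 11121/(-68410) = 11121*(-1/68410) = -11121/68410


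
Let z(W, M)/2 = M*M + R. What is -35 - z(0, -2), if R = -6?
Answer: -31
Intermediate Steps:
z(W, M) = -12 + 2*M² (z(W, M) = 2*(M*M - 6) = 2*(M² - 6) = 2*(-6 + M²) = -12 + 2*M²)
-35 - z(0, -2) = -35 - (-12 + 2*(-2)²) = -35 - (-12 + 2*4) = -35 - (-12 + 8) = -35 - 1*(-4) = -35 + 4 = -31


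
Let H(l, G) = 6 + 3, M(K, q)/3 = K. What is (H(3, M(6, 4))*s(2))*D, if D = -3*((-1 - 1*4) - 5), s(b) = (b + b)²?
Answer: 4320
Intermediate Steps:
M(K, q) = 3*K
H(l, G) = 9
s(b) = 4*b² (s(b) = (2*b)² = 4*b²)
D = 30 (D = -3*((-1 - 4) - 5) = -3*(-5 - 5) = -3*(-10) = 30)
(H(3, M(6, 4))*s(2))*D = (9*(4*2²))*30 = (9*(4*4))*30 = (9*16)*30 = 144*30 = 4320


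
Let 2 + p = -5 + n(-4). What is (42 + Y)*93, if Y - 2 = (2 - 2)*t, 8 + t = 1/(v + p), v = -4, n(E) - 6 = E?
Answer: 4092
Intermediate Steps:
n(E) = 6 + E
p = -5 (p = -2 + (-5 + (6 - 4)) = -2 + (-5 + 2) = -2 - 3 = -5)
t = -73/9 (t = -8 + 1/(-4 - 5) = -8 + 1/(-9) = -8 - 1/9 = -73/9 ≈ -8.1111)
Y = 2 (Y = 2 + (2 - 2)*(-73/9) = 2 + 0*(-73/9) = 2 + 0 = 2)
(42 + Y)*93 = (42 + 2)*93 = 44*93 = 4092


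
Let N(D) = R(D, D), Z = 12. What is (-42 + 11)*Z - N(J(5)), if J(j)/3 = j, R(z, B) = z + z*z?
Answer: -612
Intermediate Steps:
R(z, B) = z + z²
J(j) = 3*j
N(D) = D*(1 + D)
(-42 + 11)*Z - N(J(5)) = (-42 + 11)*12 - 3*5*(1 + 3*5) = -31*12 - 15*(1 + 15) = -372 - 15*16 = -372 - 1*240 = -372 - 240 = -612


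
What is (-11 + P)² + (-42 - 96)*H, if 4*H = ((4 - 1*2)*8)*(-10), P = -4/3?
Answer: 51049/9 ≈ 5672.1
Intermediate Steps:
P = -4/3 (P = -4*⅓ = -4/3 ≈ -1.3333)
H = -40 (H = (((4 - 1*2)*8)*(-10))/4 = (((4 - 2)*8)*(-10))/4 = ((2*8)*(-10))/4 = (16*(-10))/4 = (¼)*(-160) = -40)
(-11 + P)² + (-42 - 96)*H = (-11 - 4/3)² + (-42 - 96)*(-40) = (-37/3)² - 138*(-40) = 1369/9 + 5520 = 51049/9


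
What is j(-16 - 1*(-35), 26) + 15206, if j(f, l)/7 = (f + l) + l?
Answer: 15703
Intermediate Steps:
j(f, l) = 7*f + 14*l (j(f, l) = 7*((f + l) + l) = 7*(f + 2*l) = 7*f + 14*l)
j(-16 - 1*(-35), 26) + 15206 = (7*(-16 - 1*(-35)) + 14*26) + 15206 = (7*(-16 + 35) + 364) + 15206 = (7*19 + 364) + 15206 = (133 + 364) + 15206 = 497 + 15206 = 15703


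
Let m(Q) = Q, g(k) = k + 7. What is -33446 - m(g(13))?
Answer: -33466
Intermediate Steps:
g(k) = 7 + k
-33446 - m(g(13)) = -33446 - (7 + 13) = -33446 - 1*20 = -33446 - 20 = -33466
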